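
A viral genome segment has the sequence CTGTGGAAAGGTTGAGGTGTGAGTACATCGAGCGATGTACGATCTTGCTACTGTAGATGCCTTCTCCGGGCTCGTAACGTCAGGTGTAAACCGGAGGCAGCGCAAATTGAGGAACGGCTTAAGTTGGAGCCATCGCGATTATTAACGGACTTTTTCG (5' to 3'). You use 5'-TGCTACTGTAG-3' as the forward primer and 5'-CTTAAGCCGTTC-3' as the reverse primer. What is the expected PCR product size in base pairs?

78 bp

The forward primer matches the template at positions 46–56.
The reverse primer's reverse complement is GAACGGCTTAAG, which matches the template at positions 112–123.
Product length = (reverse-primer end) − (forward-primer start) + 1 = 123 − 46 + 1 = 78 bp.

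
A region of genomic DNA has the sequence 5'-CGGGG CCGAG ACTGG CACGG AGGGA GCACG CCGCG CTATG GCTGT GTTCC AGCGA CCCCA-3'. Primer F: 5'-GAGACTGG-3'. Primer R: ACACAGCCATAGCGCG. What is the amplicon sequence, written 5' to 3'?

Forward primer GAGACTGG is found on the top strand at positions 8–15.
Reverse complement of the reverse primer: CGCGCTATGGCTGTGT. This occurs on the top strand at positions 32–47.
The product is the template from position 8 through 47 (40 bp).

5'-GAGACTGGCACGGAGGGAGCACGCCGCGCTATGGCTGTGT-3'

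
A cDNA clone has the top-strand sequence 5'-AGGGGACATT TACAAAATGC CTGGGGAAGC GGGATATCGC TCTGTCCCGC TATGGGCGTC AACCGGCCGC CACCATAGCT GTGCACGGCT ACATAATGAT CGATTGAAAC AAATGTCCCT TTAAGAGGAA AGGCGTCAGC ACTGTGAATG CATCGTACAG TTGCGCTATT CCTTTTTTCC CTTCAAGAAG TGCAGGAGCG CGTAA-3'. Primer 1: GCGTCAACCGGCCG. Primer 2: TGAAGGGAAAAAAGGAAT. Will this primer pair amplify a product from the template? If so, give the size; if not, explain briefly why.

Primer 1 (GCGTCAACCGGCCG) matches the top strand at positions 56–69; it acts as a forward primer.
Primer 2's reverse complement is ATTCCTTTTTTCCCTTCA, matching the top strand at positions 168–185; it acts as a reverse primer.
The 3' ends face each other across positions 56–185, giving a 130 bp product.

Yes — a 130 bp product.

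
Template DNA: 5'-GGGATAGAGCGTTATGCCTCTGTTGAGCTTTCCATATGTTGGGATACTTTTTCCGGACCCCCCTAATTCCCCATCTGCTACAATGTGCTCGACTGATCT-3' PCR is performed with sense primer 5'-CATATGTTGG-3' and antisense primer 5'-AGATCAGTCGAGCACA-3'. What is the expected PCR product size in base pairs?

Forward primer CATATGTTGG is found on the top strand at positions 33–42.
The reverse primer's reverse complement is TGTGCTCGACTGATCT, which matches the template at positions 84–99.
Amplicon spans positions 33–99: 67 bp.

67 bp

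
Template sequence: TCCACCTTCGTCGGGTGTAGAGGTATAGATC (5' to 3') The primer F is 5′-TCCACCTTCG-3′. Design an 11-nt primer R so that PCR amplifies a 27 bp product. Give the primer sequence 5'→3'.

5'-TATACCTCTAC-3'

The forward primer binds at positions 1–10, so a 27 bp product ends at position 1 + 27 − 1 = 27.
The reverse primer anneals to the top strand over positions 17–27, i.e. to GTAGAGGTATA.
Its sequence written 5'→3' is the reverse complement: TATACCTCTAC.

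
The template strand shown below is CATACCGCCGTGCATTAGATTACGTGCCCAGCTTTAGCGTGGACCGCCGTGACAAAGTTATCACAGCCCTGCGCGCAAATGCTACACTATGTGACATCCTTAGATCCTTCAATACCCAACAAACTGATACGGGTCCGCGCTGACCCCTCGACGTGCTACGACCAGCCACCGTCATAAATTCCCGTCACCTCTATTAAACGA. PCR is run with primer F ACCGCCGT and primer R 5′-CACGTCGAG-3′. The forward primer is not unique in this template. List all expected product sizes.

152 bp, 113 bp

The forward primer ACCGCCGT matches the top strand at positions 4–11, 43–50.
The reverse primer's reverse complement is CTCGACGTG, matching at positions 147–155.
Each forward site pairs with the reverse site to give a product ending at position 155: sizes 152, 113 bp.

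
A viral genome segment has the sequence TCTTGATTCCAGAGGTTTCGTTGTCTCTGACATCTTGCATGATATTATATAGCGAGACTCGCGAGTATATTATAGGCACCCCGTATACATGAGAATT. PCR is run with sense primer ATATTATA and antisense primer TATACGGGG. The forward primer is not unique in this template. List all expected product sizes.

The forward primer ATATTATA matches the top strand at positions 42–49, 67–74.
The reverse primer's reverse complement is CCCCGTATA, matching at positions 79–87.
Each forward site pairs with the reverse site to give a product ending at position 87: sizes 46, 21 bp.

46 bp, 21 bp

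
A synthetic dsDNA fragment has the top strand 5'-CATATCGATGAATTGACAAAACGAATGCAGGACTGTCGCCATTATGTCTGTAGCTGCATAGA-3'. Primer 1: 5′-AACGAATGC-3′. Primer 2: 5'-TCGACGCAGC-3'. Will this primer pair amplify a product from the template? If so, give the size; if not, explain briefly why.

No product — primer 2 has no binding site in the template.

Primer 2 (TCGACGCAGC) does not match the top strand, and its reverse complement GCTGCGTCGA does not match either.
With no annealing site for primer 2, no amplification occurs.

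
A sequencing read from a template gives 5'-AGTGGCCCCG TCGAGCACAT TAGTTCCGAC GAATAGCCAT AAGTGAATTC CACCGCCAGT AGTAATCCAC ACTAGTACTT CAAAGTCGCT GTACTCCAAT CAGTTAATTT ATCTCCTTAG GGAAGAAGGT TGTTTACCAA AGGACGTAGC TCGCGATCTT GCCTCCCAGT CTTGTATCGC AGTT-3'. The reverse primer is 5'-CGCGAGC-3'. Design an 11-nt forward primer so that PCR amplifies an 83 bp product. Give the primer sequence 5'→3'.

5'-TAGTACTTCAA-3'

The reverse primer's reverse complement GCTCGCG matches the template at positions 149–155, so the product ends at position 155.
An 83 bp product then starts at position 155 − 83 + 1 = 73.
The forward primer is identical to the top strand there: TAGTACTTCAA.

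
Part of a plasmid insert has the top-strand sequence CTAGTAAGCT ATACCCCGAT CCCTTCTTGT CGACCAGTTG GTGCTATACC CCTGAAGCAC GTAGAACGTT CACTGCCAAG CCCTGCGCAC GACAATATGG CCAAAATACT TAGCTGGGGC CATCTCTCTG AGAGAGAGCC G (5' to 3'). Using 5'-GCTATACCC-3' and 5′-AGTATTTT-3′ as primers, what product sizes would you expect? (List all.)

The forward primer GCTATACCC matches the top strand at positions 8–16, 43–51.
The reverse primer's reverse complement is AAAATACT, matching at positions 103–110.
Each forward site pairs with the reverse site to give a product ending at position 110: sizes 103, 68 bp.

103 bp, 68 bp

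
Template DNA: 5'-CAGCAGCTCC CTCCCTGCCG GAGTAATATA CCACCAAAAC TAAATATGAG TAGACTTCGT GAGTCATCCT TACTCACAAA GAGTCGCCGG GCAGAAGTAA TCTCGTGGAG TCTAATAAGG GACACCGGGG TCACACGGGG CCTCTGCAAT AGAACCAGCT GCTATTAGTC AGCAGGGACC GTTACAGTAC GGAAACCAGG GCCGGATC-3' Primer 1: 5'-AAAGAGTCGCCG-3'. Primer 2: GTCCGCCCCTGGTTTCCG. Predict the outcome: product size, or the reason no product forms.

No product — primer 2 has no binding site in the template.

Primer 2 (GTCCGCCCCTGGTTTCCG) does not match the top strand, and its reverse complement CGGAAACCAGGGGCGGAC does not match either.
With no annealing site for primer 2, no amplification occurs.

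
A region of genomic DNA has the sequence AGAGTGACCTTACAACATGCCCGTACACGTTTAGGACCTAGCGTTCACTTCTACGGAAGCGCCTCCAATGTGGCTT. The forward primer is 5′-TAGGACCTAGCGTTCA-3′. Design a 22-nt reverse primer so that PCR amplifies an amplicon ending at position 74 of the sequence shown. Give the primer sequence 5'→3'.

The forward primer binds at positions 32–47; the product's 3' end on the top strand is position 74.
The reverse primer anneals to the top strand over positions 53–74, i.e. to ACGGAAGCGCCTCCAATGTGGC.
Its sequence written 5'→3' is the reverse complement: GCCACATTGGAGGCGCTTCCGT.

5'-GCCACATTGGAGGCGCTTCCGT-3'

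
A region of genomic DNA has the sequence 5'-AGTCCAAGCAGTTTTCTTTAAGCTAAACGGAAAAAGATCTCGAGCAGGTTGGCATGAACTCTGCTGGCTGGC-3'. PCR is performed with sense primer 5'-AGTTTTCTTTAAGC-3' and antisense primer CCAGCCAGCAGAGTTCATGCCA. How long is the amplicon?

The forward primer matches the template at positions 10–23.
The reverse primer's reverse complement is TGGCATGAACTCTGCTGGCTGG, which matches the template at positions 50–71.
Product length = (reverse-primer end) − (forward-primer start) + 1 = 71 − 10 + 1 = 62 bp.

62 bp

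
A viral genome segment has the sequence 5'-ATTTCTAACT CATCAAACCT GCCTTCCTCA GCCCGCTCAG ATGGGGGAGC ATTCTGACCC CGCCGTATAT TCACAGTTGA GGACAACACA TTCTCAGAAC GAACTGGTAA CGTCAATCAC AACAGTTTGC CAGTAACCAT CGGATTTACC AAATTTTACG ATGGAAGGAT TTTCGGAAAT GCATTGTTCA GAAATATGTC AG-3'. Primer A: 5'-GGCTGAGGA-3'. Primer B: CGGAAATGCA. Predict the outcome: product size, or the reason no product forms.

No product — the primers' 3' ends point away from each other.

Primer A (GGCTGAGGA) has reverse complement TCCTCAGCC, which matches the top strand at positions 25–33; primer A anneals to the top strand there with its 3' end pointing upstream toward position 25.
Primer B (CGGAAATGCA) matches the top strand directly at positions 174–183; it anneals to the bottom strand with its 3' end pointing downstream toward position 183.
The 3' ends diverge (primer A extends toward position 1, primer B toward position 202), so the primers never converge on a shared product.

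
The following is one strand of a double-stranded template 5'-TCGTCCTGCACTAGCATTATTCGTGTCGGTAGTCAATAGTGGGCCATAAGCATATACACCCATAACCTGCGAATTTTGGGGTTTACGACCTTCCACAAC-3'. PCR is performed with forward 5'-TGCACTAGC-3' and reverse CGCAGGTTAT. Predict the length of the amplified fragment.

65 bp

The forward primer matches the template at positions 7–15.
The reverse primer's reverse complement is ATAACCTGCG, which matches the template at positions 62–71.
Amplicon spans positions 7–71: 65 bp.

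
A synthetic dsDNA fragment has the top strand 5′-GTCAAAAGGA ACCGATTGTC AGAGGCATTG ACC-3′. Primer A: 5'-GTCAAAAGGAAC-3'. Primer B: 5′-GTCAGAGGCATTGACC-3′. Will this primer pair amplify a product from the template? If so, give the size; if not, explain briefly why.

Primer A (GTCAAAAGGAAC) matches the top strand at positions 1–12 (3' end points downstream).
Primer B (GTCAGAGGCATTGACC) also matches the top strand directly, at positions 18–33 — its reverse complement GGTCAATGCCTCTGAC is not present.
Both primers anneal to the bottom strand with 3' ends pointing the same way, so neither can prime synthesis back toward the other.

No product — both primers anneal to the same strand and extend in the same direction.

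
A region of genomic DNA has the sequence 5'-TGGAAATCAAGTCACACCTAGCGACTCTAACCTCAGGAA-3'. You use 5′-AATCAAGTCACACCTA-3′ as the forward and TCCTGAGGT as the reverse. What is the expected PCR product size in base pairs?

Scanning the template, AATCAAGTCACACCTA occurs at positions 5–20; this primer anneals to the bottom strand there with its 3' end pointing downstream.
Taking the reverse complement of TCCTGAGGT gives ACCTCAGGA, found at positions 30–38 on the template; the primer anneals here to the top strand with its 3' end pointing upstream.
Product length = (reverse-primer end) − (forward-primer start) + 1 = 38 − 5 + 1 = 34 bp.

34 bp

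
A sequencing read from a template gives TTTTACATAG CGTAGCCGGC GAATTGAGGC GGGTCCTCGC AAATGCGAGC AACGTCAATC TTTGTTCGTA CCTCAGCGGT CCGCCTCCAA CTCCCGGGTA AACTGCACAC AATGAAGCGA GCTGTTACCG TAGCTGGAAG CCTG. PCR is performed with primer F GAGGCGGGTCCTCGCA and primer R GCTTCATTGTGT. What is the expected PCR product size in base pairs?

93 bp

Forward primer GAGGCGGGTCCTCGCA is found on the top strand at positions 26–41.
Taking the reverse complement of GCTTCATTGTGT gives ACACAATGAAGC, found at positions 107–118 on the template; the primer anneals here to the top strand with its 3' end pointing upstream.
The product runs from position 26 to position 118, so its length is 118 − 26 + 1 = 93 bp.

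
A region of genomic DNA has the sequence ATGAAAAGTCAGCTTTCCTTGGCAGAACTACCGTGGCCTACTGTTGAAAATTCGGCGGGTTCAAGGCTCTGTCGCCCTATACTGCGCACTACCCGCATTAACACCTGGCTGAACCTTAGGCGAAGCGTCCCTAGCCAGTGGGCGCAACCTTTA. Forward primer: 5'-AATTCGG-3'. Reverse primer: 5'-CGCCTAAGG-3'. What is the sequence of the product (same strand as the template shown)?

Forward primer AATTCGG is found on the top strand at positions 49–55.
Taking the reverse complement of CGCCTAAGG gives CCTTAGGCG, found at positions 114–122 on the template; the primer anneals here to the top strand with its 3' end pointing upstream.
The product is the template from position 49 through 122 (74 bp).

5'-AATTCGGCGGGTTCAAGGCTCTGTCGCCCTATACTGCGCACTACCCGCATTAACACCTGGCTGAACCTTAGGCG-3'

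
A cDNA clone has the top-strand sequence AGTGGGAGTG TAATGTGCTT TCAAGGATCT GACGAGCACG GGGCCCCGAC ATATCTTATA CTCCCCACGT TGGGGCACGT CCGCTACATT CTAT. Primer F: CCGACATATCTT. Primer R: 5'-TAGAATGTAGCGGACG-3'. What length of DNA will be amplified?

48 bp

Scanning the template, CCGACATATCTT occurs at positions 46–57; this primer anneals to the bottom strand there with its 3' end pointing downstream.
The reverse primer's reverse complement is CGTCCGCTACATTCTA, which matches the template at positions 78–93.
The product runs from position 46 to position 93, so its length is 93 − 46 + 1 = 48 bp.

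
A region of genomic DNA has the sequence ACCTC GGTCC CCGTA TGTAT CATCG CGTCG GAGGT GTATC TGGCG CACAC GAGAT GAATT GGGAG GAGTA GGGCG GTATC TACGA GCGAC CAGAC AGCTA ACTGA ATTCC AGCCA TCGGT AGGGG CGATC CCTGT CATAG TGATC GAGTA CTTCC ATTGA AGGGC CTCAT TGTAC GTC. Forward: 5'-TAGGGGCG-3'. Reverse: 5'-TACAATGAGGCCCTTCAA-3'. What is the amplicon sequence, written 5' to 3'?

5'-TAGGGGCGATCCCTGTCATAGTGATCGAGTACTTCCATTGAAGGGCCTCATTGTA-3'

Forward primer TAGGGGCG is found on the top strand at positions 120–127.
Reverse complement of the reverse primer: TTGAAGGGCCTCATTGTA. This occurs on the top strand at positions 157–174.
The product is the template from position 120 through 174 (55 bp).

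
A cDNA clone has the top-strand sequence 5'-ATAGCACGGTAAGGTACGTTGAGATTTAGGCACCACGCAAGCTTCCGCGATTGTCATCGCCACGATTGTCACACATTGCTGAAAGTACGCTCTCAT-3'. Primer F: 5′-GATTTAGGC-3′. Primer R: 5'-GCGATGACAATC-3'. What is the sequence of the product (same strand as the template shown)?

The forward primer matches the template at positions 23–31.
The reverse primer's reverse complement is GATTGTCATCGC, which matches the template at positions 49–60.
The product is the template from position 23 through 60 (38 bp).

5'-GATTTAGGCACCACGCAAGCTTCCGCGATTGTCATCGC-3'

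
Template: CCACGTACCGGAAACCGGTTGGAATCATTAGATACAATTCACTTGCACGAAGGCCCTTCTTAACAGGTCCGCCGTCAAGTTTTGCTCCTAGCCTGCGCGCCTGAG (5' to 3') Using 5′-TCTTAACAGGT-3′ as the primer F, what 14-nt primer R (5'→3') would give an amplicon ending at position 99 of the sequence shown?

5'-CGCGCAGGCTAGGA-3'

The forward primer binds at positions 58–68; the product's 3' end on the top strand is position 99.
The reverse primer anneals to the top strand over positions 86–99, i.e. to TCCTAGCCTGCGCG.
Its sequence written 5'→3' is the reverse complement: CGCGCAGGCTAGGA.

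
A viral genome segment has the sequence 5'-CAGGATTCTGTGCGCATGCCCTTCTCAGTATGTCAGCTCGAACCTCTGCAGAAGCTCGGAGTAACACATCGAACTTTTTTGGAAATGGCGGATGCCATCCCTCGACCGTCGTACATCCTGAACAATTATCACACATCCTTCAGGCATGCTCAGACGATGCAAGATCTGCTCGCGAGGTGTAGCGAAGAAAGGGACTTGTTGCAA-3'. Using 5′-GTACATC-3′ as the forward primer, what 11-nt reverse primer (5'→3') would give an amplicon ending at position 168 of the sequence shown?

5'-CAGATCTTGCA-3'

The forward primer binds at positions 111–117; the product's 3' end on the top strand is position 168.
The reverse primer anneals to the top strand over positions 158–168, i.e. to TGCAAGATCTG.
Its sequence written 5'→3' is the reverse complement: CAGATCTTGCA.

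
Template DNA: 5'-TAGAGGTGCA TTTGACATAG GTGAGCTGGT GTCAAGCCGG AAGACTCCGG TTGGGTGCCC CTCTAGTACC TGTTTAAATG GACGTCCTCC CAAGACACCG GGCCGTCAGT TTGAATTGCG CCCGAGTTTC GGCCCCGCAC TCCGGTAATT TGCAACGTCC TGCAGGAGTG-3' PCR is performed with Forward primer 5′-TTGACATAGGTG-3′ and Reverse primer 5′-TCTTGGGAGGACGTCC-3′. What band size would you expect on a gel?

84 bp

Scanning the template, TTGACATAGGTG occurs at positions 12–23; this primer anneals to the bottom strand there with its 3' end pointing downstream.
Reverse complement of the reverse primer: GGACGTCCTCCCAAGA. This occurs on the top strand at positions 80–95.
Amplicon spans positions 12–95: 84 bp.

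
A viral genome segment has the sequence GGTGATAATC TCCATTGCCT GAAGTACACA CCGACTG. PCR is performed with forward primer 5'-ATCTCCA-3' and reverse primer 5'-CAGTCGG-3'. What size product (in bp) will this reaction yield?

30 bp

Scanning the template, ATCTCCA occurs at positions 8–14; this primer anneals to the bottom strand there with its 3' end pointing downstream.
The reverse primer's reverse complement is CCGACTG, which matches the template at positions 31–37.
Amplicon spans positions 8–37: 30 bp.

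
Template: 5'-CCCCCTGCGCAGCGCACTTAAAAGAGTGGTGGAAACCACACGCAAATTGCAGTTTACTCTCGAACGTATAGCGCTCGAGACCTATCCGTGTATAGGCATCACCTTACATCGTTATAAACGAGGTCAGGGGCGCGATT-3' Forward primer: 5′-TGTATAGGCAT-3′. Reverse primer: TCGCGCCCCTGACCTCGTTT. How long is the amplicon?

47 bp

Scanning the template, TGTATAGGCAT occurs at positions 89–99; this primer anneals to the bottom strand there with its 3' end pointing downstream.
Taking the reverse complement of TCGCGCCCCTGACCTCGTTT gives AAACGAGGTCAGGGGCGCGA, found at positions 116–135 on the template; the primer anneals here to the top strand with its 3' end pointing upstream.
Amplicon spans positions 89–135: 47 bp.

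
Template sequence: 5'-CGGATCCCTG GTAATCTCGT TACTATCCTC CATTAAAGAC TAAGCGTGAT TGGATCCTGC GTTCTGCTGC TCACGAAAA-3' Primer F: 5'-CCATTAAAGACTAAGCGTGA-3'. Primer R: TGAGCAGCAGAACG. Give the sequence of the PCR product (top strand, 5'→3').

5'-CCATTAAAGACTAAGCGTGATTGGATCCTGCGTTCTGCTGCTCA-3'

The forward primer matches the template at positions 30–49.
The reverse primer's reverse complement is CGTTCTGCTGCTCA, which matches the template at positions 60–73.
The product is the template from position 30 through 73 (44 bp).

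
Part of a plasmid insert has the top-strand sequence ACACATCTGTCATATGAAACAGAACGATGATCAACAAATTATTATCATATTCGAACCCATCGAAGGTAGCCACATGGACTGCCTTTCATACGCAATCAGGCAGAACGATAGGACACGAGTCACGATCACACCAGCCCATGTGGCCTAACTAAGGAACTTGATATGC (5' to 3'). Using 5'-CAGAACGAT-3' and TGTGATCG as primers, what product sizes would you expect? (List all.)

111 bp, 30 bp

The forward primer CAGAACGAT matches the top strand at positions 20–28, 101–109.
The reverse primer's reverse complement is CGATCACA, matching at positions 123–130.
Each forward site pairs with the reverse site to give a product ending at position 130: sizes 111, 30 bp.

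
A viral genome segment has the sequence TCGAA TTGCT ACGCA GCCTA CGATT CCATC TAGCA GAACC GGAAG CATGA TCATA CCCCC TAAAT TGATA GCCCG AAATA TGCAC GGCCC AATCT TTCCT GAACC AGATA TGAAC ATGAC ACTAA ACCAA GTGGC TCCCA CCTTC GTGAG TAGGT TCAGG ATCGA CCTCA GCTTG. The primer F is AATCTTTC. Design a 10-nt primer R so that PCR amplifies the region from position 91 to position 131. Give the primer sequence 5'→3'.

The product's 3' end on the top strand is position 131.
The reverse primer anneals to the top strand over positions 122–131, i.e. to CTAAACCAAG.
Its sequence written 5'→3' is the reverse complement: CTTGGTTTAG.

5'-CTTGGTTTAG-3'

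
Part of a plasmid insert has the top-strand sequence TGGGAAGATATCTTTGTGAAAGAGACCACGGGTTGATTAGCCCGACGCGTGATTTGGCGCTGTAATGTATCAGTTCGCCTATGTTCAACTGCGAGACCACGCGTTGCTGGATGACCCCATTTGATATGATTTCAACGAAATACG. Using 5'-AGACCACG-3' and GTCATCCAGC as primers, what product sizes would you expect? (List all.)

93 bp, 22 bp

The forward primer AGACCACG matches the top strand at positions 23–30, 94–101.
The reverse primer's reverse complement is GCTGGATGAC, matching at positions 106–115.
Each forward site pairs with the reverse site to give a product ending at position 115: sizes 93, 22 bp.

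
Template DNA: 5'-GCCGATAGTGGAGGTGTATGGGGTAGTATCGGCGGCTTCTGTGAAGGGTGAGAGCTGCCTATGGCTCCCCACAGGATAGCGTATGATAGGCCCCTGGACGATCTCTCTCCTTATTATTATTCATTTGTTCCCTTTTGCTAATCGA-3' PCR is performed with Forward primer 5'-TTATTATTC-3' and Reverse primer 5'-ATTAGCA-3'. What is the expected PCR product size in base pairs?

29 bp

Scanning the template, TTATTATTC occurs at positions 114–122; this primer anneals to the bottom strand there with its 3' end pointing downstream.
The reverse primer's reverse complement is TGCTAAT, which matches the template at positions 136–142.
The product runs from position 114 to position 142, so its length is 142 − 114 + 1 = 29 bp.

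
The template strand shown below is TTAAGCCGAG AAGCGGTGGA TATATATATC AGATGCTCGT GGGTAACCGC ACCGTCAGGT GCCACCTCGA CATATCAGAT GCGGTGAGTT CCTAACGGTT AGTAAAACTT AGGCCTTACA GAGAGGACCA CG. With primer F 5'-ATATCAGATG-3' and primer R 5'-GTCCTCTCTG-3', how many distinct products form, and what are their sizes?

Two products: 103 bp, 57 bp

The forward primer ATATCAGATG matches the top strand at positions 26–35, 72–81.
The reverse primer's reverse complement is CAGAGAGGAC, matching at positions 119–128.
Each forward site pairs with the reverse site to give a product ending at position 128: sizes 103, 57 bp.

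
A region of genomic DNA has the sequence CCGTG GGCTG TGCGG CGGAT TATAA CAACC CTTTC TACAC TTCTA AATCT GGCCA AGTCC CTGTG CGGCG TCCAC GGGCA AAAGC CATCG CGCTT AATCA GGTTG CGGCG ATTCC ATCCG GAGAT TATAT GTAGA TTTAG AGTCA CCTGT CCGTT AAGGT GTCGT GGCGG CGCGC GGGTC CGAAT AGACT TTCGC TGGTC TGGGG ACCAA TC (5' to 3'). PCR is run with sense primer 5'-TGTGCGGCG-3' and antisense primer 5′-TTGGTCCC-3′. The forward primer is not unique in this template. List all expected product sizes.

202 bp, 149 bp

The forward primer TGTGCGGCG matches the top strand at positions 9–17, 62–70.
The reverse primer's reverse complement is GGGACCAA, matching at positions 203–210.
Each forward site pairs with the reverse site to give a product ending at position 210: sizes 202, 149 bp.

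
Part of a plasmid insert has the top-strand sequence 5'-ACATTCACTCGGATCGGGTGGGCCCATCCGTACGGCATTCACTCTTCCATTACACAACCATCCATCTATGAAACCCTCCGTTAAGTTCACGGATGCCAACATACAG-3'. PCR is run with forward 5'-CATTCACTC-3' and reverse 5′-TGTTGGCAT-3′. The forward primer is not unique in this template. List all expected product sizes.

The forward primer CATTCACTC matches the top strand at positions 2–10, 36–44.
The reverse primer's reverse complement is ATGCCAACA, matching at positions 93–101.
Each forward site pairs with the reverse site to give a product ending at position 101: sizes 100, 66 bp.

100 bp, 66 bp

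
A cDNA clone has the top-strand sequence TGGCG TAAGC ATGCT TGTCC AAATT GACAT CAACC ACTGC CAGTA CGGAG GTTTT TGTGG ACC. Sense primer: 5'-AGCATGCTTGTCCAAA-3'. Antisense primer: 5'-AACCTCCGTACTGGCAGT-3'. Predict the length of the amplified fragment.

The forward primer matches the template at positions 8–23.
Reverse complement of the reverse primer: ACTGCCAGTACGGAGGTT. This occurs on the top strand at positions 36–53.
Amplicon spans positions 8–53: 46 bp.

46 bp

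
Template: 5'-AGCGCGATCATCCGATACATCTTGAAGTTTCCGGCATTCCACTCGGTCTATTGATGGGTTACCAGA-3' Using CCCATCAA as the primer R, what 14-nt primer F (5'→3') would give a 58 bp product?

The reverse primer's reverse complement TTGATGGG matches the template at positions 51–58, so the product ends at position 58.
A 58 bp product then starts at position 58 − 58 + 1 = 1.
The forward primer is identical to the top strand there: AGCGCGATCATCCG.

5'-AGCGCGATCATCCG-3'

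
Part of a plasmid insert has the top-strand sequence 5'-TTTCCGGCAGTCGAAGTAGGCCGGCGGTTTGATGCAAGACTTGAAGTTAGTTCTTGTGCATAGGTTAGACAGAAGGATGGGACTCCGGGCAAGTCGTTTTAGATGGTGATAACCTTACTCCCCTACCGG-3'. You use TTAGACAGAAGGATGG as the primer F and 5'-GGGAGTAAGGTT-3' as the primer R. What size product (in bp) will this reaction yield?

58 bp

Forward primer TTAGACAGAAGGATGG is found on the top strand at positions 65–80.
The reverse primer's reverse complement is AACCTTACTCCC, which matches the template at positions 111–122.
The product runs from position 65 to position 122, so its length is 122 − 65 + 1 = 58 bp.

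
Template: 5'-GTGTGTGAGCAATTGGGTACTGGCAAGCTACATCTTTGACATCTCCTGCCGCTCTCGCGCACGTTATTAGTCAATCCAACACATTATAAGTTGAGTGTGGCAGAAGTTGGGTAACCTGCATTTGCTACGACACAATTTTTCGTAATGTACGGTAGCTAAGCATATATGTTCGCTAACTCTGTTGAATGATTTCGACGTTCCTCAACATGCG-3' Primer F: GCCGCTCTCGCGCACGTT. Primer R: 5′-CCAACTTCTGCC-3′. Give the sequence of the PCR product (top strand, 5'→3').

Scanning the template, GCCGCTCTCGCGCACGTT occurs at positions 48–65; this primer anneals to the bottom strand there with its 3' end pointing downstream.
Reverse complement of the reverse primer: GGCAGAAGTTGG. This occurs on the top strand at positions 99–110.
The product is the template from position 48 through 110 (63 bp).

5'-GCCGCTCTCGCGCACGTTATTAGTCAATCCAACACATTATAAGTTGAGTGTGGCAGAAGTTGG-3'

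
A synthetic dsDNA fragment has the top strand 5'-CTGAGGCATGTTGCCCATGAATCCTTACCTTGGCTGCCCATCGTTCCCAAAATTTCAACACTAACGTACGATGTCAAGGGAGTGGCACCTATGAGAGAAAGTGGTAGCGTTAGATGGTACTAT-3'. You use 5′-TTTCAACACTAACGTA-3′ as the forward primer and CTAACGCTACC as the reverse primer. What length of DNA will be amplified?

61 bp

The forward primer matches the template at positions 53–68.
Taking the reverse complement of CTAACGCTACC gives GGTAGCGTTAG, found at positions 103–113 on the template; the primer anneals here to the top strand with its 3' end pointing upstream.
Product length = (reverse-primer end) − (forward-primer start) + 1 = 113 − 53 + 1 = 61 bp.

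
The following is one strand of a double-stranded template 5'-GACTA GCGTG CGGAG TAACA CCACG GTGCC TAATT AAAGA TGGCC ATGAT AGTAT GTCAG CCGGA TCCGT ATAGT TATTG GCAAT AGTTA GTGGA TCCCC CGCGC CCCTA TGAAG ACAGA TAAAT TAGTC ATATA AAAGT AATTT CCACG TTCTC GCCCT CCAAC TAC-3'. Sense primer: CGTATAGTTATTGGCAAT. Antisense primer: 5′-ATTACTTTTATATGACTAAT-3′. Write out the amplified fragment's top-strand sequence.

Scanning the template, CGTATAGTTATTGGCAAT occurs at positions 68–85; this primer anneals to the bottom strand there with its 3' end pointing downstream.
Taking the reverse complement of ATTACTTTTATATGACTAAT gives ATTAGTCATATAAAAGTAAT, found at positions 124–143 on the template; the primer anneals here to the top strand with its 3' end pointing upstream.
The product is the template from position 68 through 143 (76 bp).

5'-CGTATAGTTATTGGCAATAGTTAGTGGATCCCCCGCGCCCCTATGAAGACAGATAAATTAGTCATATAAAAGTAAT-3'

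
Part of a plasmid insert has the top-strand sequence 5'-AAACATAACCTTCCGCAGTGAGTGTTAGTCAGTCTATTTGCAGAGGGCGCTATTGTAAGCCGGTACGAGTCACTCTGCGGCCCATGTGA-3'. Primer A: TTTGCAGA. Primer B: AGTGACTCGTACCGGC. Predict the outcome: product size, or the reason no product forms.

Yes — a 38 bp product.

Primer A (TTTGCAGA) matches the top strand at positions 37–44; it acts as a forward primer.
Primer B's reverse complement is GCCGGTACGAGTCACT, matching the top strand at positions 59–74; it acts as a reverse primer.
The 3' ends face each other across positions 37–74, giving a 38 bp product.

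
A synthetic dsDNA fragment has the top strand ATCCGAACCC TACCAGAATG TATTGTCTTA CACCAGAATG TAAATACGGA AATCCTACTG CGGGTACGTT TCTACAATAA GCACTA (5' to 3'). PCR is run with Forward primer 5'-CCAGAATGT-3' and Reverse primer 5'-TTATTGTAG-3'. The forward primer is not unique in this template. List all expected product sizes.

68 bp, 48 bp

The forward primer CCAGAATGT matches the top strand at positions 13–21, 33–41.
The reverse primer's reverse complement is CTACAATAA, matching at positions 72–80.
Each forward site pairs with the reverse site to give a product ending at position 80: sizes 68, 48 bp.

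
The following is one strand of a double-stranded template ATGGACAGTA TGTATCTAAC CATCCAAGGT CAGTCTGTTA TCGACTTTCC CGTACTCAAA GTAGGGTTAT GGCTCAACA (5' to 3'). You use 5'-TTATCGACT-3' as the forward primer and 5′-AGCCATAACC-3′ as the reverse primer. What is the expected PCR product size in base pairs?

Scanning the template, TTATCGACT occurs at positions 38–46; this primer anneals to the bottom strand there with its 3' end pointing downstream.
Reverse complement of the reverse primer: GGTTATGGCT. This occurs on the top strand at positions 65–74.
Amplicon spans positions 38–74: 37 bp.

37 bp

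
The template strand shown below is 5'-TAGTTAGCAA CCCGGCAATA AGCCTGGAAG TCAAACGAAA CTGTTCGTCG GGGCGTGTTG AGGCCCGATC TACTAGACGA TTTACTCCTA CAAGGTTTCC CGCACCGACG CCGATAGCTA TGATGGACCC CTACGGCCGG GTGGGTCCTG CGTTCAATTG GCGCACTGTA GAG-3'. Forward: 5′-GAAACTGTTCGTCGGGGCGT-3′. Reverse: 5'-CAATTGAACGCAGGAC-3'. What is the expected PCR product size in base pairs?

Scanning the template, GAAACTGTTCGTCGGGGCGT occurs at positions 37–56; this primer anneals to the bottom strand there with its 3' end pointing downstream.
The reverse primer's reverse complement is GTCCTGCGTTCAATTG, which matches the template at positions 145–160.
The product runs from position 37 to position 160, so its length is 160 − 37 + 1 = 124 bp.

124 bp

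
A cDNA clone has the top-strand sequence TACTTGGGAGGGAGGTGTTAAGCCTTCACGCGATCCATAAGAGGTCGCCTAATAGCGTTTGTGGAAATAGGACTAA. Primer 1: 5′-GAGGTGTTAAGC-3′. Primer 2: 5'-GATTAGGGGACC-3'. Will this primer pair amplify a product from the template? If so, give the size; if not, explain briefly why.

Primer 2 (GATTAGGGGACC) does not match the top strand, and its reverse complement GGTCCCCTAATC does not match either.
With no annealing site for primer 2, no amplification occurs.

No product — primer 2 has no binding site in the template.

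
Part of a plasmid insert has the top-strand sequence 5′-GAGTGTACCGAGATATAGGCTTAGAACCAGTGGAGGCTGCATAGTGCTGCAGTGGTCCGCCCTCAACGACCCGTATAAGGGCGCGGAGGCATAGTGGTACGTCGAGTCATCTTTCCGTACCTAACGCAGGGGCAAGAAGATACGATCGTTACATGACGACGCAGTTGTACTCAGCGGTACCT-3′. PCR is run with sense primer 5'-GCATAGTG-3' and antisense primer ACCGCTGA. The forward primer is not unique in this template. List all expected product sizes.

The forward primer GCATAGTG matches the top strand at positions 39–46, 89–96.
The reverse primer's reverse complement is TCAGCGGT, matching at positions 171–178.
Each forward site pairs with the reverse site to give a product ending at position 178: sizes 140, 90 bp.

140 bp, 90 bp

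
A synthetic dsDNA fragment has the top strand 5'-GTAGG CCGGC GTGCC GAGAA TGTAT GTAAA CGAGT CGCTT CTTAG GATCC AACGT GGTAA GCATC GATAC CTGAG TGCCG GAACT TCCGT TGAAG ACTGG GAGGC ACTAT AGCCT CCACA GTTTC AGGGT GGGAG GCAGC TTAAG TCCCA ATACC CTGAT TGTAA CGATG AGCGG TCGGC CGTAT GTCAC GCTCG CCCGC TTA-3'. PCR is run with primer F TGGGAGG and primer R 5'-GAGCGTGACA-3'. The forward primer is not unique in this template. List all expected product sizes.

97 bp, 65 bp

The forward primer TGGGAGG matches the top strand at positions 98–104, 130–136.
The reverse primer's reverse complement is TGTCACGCTC, matching at positions 185–194.
Each forward site pairs with the reverse site to give a product ending at position 194: sizes 97, 65 bp.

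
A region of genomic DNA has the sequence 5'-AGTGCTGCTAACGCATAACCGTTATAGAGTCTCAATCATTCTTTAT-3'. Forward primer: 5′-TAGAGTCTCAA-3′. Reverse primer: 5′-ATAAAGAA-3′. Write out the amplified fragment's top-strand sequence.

Forward primer TAGAGTCTCAA is found on the top strand at positions 25–35.
Taking the reverse complement of ATAAAGAA gives TTCTTTAT, found at positions 39–46 on the template; the primer anneals here to the top strand with its 3' end pointing upstream.
The product is the template from position 25 through 46 (22 bp).

5'-TAGAGTCTCAATCATTCTTTAT-3'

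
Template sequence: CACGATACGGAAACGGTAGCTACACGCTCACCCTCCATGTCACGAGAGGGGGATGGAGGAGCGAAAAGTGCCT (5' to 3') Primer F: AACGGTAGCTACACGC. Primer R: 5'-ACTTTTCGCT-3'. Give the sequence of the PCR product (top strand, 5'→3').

Scanning the template, AACGGTAGCTACACGC occurs at positions 12–27; this primer anneals to the bottom strand there with its 3' end pointing downstream.
Reverse complement of the reverse primer: AGCGAAAAGT. This occurs on the top strand at positions 60–69.
The product is the template from position 12 through 69 (58 bp).

5'-AACGGTAGCTACACGCTCACCCTCCATGTCACGAGAGGGGGATGGAGGAGCGAAAAGT-3'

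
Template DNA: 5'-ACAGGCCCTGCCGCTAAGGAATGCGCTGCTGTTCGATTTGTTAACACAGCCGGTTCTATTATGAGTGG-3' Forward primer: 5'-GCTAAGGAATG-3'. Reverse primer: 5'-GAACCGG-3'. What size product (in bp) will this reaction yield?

44 bp

Scanning the template, GCTAAGGAATG occurs at positions 13–23; this primer anneals to the bottom strand there with its 3' end pointing downstream.
Taking the reverse complement of GAACCGG gives CCGGTTC, found at positions 50–56 on the template; the primer anneals here to the top strand with its 3' end pointing upstream.
Amplicon spans positions 13–56: 44 bp.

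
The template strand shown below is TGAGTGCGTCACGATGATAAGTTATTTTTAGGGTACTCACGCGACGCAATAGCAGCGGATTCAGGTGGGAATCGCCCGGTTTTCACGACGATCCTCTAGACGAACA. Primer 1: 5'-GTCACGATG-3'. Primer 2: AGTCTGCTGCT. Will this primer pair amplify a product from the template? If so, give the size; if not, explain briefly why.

No product — primer 2 has no binding site in the template.

Primer 2 (AGTCTGCTGCT) does not match the top strand, and its reverse complement AGCAGCAGACT does not match either.
With no annealing site for primer 2, no amplification occurs.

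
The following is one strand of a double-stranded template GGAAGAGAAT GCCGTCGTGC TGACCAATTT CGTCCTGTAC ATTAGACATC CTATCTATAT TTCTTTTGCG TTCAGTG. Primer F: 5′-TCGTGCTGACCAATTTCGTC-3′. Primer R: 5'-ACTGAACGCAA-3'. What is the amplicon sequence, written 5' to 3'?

5'-TCGTGCTGACCAATTTCGTCCTGTACATTAGACATCCTATCTATATTTCTTTTGCGTTCAGT-3'

Forward primer TCGTGCTGACCAATTTCGTC is found on the top strand at positions 15–34.
The reverse primer's reverse complement is TTGCGTTCAGT, which matches the template at positions 66–76.
The product is the template from position 15 through 76 (62 bp).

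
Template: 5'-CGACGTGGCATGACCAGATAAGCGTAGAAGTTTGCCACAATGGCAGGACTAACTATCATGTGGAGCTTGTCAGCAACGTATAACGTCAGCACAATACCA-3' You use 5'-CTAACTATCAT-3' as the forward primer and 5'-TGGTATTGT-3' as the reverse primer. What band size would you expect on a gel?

51 bp

The forward primer matches the template at positions 49–59.
Reverse complement of the reverse primer: ACAATACCA. This occurs on the top strand at positions 91–99.
Amplicon spans positions 49–99: 51 bp.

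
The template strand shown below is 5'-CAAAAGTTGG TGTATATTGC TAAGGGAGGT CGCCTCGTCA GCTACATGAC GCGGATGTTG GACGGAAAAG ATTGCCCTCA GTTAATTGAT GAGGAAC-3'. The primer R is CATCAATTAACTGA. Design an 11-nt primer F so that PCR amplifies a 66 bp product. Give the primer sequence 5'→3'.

5'-GAGGTCGCCTC-3'

The reverse primer's reverse complement TCAGTTAATTGATG matches the template at positions 78–91, so the product ends at position 91.
A 66 bp product then starts at position 91 − 66 + 1 = 26.
The forward primer is identical to the top strand there: GAGGTCGCCTC.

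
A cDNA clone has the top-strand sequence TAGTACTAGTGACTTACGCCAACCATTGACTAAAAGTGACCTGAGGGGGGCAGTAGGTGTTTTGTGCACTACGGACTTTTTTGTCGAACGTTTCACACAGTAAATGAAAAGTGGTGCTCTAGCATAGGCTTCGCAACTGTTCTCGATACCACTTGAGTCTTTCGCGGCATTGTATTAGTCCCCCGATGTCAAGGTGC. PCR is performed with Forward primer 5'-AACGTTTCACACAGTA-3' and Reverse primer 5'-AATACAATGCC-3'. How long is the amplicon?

The forward primer matches the template at positions 87–102.
The reverse primer's reverse complement is GGCATTGTATT, which matches the template at positions 166–176.
Product length = (reverse-primer end) − (forward-primer start) + 1 = 176 − 87 + 1 = 90 bp.

90 bp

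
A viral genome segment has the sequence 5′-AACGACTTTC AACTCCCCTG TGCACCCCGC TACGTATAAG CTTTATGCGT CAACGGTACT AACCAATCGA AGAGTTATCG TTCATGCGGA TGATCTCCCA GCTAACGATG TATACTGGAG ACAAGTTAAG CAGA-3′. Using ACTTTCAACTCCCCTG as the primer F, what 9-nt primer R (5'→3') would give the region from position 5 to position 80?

The product's 3' end on the top strand is position 80.
The reverse primer anneals to the top strand over positions 72–80, i.e. to GAGTTATCG.
Its sequence written 5'→3' is the reverse complement: CGATAACTC.

5'-CGATAACTC-3'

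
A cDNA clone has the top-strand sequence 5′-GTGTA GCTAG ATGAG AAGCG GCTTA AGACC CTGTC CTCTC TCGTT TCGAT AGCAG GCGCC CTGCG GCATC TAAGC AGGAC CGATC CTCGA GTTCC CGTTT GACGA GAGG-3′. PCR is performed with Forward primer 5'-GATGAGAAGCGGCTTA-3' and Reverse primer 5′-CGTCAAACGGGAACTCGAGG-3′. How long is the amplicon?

Scanning the template, GATGAGAAGCGGCTTA occurs at positions 10–25; this primer anneals to the bottom strand there with its 3' end pointing downstream.
Taking the reverse complement of CGTCAAACGGGAACTCGAGG gives CCTCGAGTTCCCGTTTGACG, found at positions 85–104 on the template; the primer anneals here to the top strand with its 3' end pointing upstream.
The product runs from position 10 to position 104, so its length is 104 − 10 + 1 = 95 bp.

95 bp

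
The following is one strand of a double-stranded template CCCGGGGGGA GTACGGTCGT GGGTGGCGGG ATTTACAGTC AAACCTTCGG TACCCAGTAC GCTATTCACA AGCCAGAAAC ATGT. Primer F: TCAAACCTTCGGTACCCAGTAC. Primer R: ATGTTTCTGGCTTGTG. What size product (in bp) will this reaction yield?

Forward primer TCAAACCTTCGGTACCCAGTAC is found on the top strand at positions 39–60.
Taking the reverse complement of ATGTTTCTGGCTTGTG gives CACAAGCCAGAAACAT, found at positions 67–82 on the template; the primer anneals here to the top strand with its 3' end pointing upstream.
Amplicon spans positions 39–82: 44 bp.

44 bp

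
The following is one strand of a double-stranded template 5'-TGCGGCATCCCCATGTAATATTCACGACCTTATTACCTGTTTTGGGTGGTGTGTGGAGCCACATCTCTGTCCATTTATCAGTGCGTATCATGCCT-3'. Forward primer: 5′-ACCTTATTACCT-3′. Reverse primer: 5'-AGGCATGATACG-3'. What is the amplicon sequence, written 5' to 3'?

5'-ACCTTATTACCTGTTTTGGGTGGTGTGTGGAGCCACATCTCTGTCCATTTATCAGTGCGTATCATGCCT-3'

The forward primer matches the template at positions 27–38.
Reverse complement of the reverse primer: CGTATCATGCCT. This occurs on the top strand at positions 84–95.
The product is the template from position 27 through 95 (69 bp).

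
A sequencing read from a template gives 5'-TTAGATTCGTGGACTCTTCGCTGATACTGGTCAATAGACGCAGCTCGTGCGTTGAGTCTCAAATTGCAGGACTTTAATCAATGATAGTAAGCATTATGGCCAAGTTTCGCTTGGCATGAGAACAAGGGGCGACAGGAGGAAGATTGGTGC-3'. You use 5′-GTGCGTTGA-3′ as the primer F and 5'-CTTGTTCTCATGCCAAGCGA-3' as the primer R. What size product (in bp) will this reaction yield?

80 bp

The forward primer matches the template at positions 47–55.
Taking the reverse complement of CTTGTTCTCATGCCAAGCGA gives TCGCTTGGCATGAGAACAAG, found at positions 107–126 on the template; the primer anneals here to the top strand with its 3' end pointing upstream.
Amplicon spans positions 47–126: 80 bp.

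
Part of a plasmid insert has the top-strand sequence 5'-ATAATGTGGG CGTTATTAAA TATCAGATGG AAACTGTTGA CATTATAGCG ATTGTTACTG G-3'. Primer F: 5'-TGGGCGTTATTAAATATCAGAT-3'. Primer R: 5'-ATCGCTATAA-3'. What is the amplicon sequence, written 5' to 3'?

Scanning the template, TGGGCGTTATTAAATATCAGAT occurs at positions 7–28; this primer anneals to the bottom strand there with its 3' end pointing downstream.
Reverse complement of the reverse primer: TTATAGCGAT. This occurs on the top strand at positions 43–52.
The product is the template from position 7 through 52 (46 bp).

5'-TGGGCGTTATTAAATATCAGATGGAAACTGTTGACATTATAGCGAT-3'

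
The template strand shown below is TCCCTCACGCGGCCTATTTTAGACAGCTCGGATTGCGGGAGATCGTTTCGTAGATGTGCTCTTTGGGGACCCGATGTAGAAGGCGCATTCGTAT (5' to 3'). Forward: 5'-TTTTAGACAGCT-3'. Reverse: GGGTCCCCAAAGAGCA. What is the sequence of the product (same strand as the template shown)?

5'-TTTTAGACAGCTCGGATTGCGGGAGATCGTTTCGTAGATGTGCTCTTTGGGGACCC-3'

Forward primer TTTTAGACAGCT is found on the top strand at positions 17–28.
Reverse complement of the reverse primer: TGCTCTTTGGGGACCC. This occurs on the top strand at positions 57–72.
The product is the template from position 17 through 72 (56 bp).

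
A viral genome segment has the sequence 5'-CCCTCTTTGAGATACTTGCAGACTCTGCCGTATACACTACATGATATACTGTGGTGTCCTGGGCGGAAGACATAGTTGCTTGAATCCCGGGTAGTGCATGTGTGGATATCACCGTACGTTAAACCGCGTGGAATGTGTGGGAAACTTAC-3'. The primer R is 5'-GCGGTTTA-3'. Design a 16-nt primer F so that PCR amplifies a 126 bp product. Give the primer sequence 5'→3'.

The reverse primer's reverse complement TAAACCGC matches the template at positions 120–127, so the product ends at position 127.
A 126 bp product then starts at position 127 − 126 + 1 = 2.
The forward primer is identical to the top strand there: CCTCTTTGAGATACTT.

5'-CCTCTTTGAGATACTT-3'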